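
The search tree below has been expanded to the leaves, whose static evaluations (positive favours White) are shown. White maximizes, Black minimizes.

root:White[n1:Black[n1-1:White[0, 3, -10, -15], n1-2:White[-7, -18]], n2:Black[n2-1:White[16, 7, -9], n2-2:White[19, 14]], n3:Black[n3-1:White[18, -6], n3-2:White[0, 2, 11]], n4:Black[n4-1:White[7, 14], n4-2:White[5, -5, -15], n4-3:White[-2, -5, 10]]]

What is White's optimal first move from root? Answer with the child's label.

n1-1 (White): max(0, 3, -10, -15) = 3
n1-2 (White): max(-7, -18) = -7
n1 (Black): min(3, -7) = -7
n2-1 (White): max(16, 7, -9) = 16
n2-2 (White): max(19, 14) = 19
n2 (Black): min(16, 19) = 16
n3-1 (White): max(18, -6) = 18
n3-2 (White): max(0, 2, 11) = 11
n3 (Black): min(18, 11) = 11
n4-1 (White): max(7, 14) = 14
n4-2 (White): max(5, -5, -15) = 5
n4-3 (White): max(-2, -5, 10) = 10
n4 (Black): min(14, 5, 10) = 5
root (White): max(-7, 16, 11, 5) = 16
White at root wants the highest of {n1=-7, n2=16, n3=11, n4=5}, so chooses n2.

n2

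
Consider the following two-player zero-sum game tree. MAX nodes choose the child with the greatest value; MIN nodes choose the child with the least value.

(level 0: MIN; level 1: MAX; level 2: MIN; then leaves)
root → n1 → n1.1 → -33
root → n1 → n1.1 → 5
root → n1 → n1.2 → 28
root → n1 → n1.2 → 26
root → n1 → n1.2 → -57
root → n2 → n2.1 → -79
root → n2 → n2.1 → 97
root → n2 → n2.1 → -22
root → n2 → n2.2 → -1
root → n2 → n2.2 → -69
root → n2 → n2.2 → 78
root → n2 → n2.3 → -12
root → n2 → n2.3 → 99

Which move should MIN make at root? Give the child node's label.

n1.1 (MIN): min(-33, 5) = -33
n1.2 (MIN): min(28, 26, -57) = -57
n1 (MAX): max(-33, -57) = -33
n2.1 (MIN): min(-79, 97, -22) = -79
n2.2 (MIN): min(-1, -69, 78) = -69
n2.3 (MIN): min(-12, 99) = -12
n2 (MAX): max(-79, -69, -12) = -12
root (MIN): min(-33, -12) = -33
MIN at root wants the lowest of {n1=-33, n2=-12}, so chooses n1.

n1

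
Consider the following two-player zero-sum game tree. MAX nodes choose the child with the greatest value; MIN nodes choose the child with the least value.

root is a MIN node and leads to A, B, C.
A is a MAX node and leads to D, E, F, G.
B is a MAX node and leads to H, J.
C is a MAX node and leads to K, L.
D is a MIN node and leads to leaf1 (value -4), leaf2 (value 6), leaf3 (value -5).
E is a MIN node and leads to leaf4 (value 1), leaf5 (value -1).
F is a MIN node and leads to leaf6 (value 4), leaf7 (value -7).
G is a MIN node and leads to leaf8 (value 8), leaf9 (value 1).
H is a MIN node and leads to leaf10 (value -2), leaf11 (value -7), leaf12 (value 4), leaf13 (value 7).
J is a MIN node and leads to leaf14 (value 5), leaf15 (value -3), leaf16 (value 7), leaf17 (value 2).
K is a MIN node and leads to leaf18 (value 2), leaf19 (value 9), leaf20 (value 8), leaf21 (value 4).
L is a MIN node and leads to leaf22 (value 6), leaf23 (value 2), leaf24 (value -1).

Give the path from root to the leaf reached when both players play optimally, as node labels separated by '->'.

D (MIN): min(-4, 6, -5) = -5
E (MIN): min(1, -1) = -1
F (MIN): min(4, -7) = -7
G (MIN): min(8, 1) = 1
A (MAX): max(-5, -1, -7, 1) = 1
H (MIN): min(-2, -7, 4, 7) = -7
J (MIN): min(5, -3, 7, 2) = -3
B (MAX): max(-7, -3) = -3
K (MIN): min(2, 9, 8, 4) = 2
L (MIN): min(6, 2, -1) = -1
C (MAX): max(2, -1) = 2
root (MIN): min(1, -3, 2) = -3
At root, MIN picks B (lowest: -3).
At B, MAX picks J (highest: -3).
At J, MIN picks leaf15 (lowest: -3).
Terminal value -3.

root -> B -> J -> leaf15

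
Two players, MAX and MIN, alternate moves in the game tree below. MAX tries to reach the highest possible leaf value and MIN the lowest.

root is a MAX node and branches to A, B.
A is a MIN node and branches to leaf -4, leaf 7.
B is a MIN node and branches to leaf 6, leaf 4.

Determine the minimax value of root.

A (MIN): min(-4, 7) = -4
B (MIN): min(6, 4) = 4
root (MAX): max(-4, 4) = 4

4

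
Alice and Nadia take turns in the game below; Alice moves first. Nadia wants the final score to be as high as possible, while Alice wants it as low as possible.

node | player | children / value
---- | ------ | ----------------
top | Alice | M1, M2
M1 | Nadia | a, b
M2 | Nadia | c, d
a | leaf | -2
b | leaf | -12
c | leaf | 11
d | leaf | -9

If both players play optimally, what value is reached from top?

M1 (Nadia): max(-2, -12) = -2
M2 (Nadia): max(11, -9) = 11
top (Alice): min(-2, 11) = -2

-2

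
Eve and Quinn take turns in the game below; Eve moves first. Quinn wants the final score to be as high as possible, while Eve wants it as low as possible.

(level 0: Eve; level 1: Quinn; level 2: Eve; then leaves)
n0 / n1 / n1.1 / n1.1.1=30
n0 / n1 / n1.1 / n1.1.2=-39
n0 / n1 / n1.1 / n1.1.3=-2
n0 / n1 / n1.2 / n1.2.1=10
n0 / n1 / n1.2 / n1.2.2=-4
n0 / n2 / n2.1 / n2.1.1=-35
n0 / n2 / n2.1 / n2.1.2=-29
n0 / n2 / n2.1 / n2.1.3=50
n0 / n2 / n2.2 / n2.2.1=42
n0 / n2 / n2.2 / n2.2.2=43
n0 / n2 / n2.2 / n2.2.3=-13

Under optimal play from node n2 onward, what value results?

n2.1 (Eve): min(-35, -29, 50) = -35
n2.2 (Eve): min(42, 43, -13) = -13
n2 (Quinn): max(-35, -13) = -13

-13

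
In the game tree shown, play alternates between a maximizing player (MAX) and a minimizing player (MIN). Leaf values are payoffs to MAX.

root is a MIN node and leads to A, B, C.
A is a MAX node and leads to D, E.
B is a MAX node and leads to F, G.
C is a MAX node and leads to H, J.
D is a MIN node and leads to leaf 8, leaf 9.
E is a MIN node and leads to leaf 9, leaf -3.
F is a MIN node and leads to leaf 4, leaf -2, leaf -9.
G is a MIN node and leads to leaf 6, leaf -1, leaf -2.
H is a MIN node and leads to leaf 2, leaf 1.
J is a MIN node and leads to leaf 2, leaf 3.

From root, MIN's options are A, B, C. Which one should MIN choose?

B

D (MIN): min(8, 9) = 8
E (MIN): min(9, -3) = -3
A (MAX): max(8, -3) = 8
F (MIN): min(4, -2, -9) = -9
G (MIN): min(6, -1, -2) = -2
B (MAX): max(-9, -2) = -2
H (MIN): min(2, 1) = 1
J (MIN): min(2, 3) = 2
C (MAX): max(1, 2) = 2
root (MIN): min(8, -2, 2) = -2
MIN at root wants the lowest of {A=8, B=-2, C=2}, so chooses B.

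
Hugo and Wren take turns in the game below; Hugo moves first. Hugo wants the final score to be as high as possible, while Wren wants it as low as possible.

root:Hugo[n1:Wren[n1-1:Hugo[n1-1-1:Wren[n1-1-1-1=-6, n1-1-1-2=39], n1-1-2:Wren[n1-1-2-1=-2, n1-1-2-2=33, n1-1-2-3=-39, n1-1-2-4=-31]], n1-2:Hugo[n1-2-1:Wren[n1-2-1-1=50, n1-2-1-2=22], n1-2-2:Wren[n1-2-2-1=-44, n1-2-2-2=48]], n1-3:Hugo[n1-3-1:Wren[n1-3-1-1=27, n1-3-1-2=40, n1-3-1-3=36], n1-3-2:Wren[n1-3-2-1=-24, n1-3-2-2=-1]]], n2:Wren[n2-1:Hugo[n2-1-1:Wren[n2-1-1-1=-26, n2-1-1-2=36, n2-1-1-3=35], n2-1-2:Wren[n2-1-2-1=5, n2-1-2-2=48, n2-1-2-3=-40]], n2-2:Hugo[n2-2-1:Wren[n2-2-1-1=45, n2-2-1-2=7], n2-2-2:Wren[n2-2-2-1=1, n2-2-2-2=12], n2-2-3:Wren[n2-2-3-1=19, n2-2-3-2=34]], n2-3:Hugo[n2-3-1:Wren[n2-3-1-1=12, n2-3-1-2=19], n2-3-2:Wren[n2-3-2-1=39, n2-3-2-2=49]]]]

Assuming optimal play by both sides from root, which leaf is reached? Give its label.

n1-1-1-1

n1-1-1 (Wren): min(-6, 39) = -6
n1-1-2 (Wren): min(-2, 33, -39, -31) = -39
n1-1 (Hugo): max(-6, -39) = -6
n1-2-1 (Wren): min(50, 22) = 22
n1-2-2 (Wren): min(-44, 48) = -44
n1-2 (Hugo): max(22, -44) = 22
n1-3-1 (Wren): min(27, 40, 36) = 27
n1-3-2 (Wren): min(-24, -1) = -24
n1-3 (Hugo): max(27, -24) = 27
n1 (Wren): min(-6, 22, 27) = -6
n2-1-1 (Wren): min(-26, 36, 35) = -26
n2-1-2 (Wren): min(5, 48, -40) = -40
n2-1 (Hugo): max(-26, -40) = -26
n2-2-1 (Wren): min(45, 7) = 7
n2-2-2 (Wren): min(1, 12) = 1
n2-2-3 (Wren): min(19, 34) = 19
n2-2 (Hugo): max(7, 1, 19) = 19
n2-3-1 (Wren): min(12, 19) = 12
n2-3-2 (Wren): min(39, 49) = 39
n2-3 (Hugo): max(12, 39) = 39
n2 (Wren): min(-26, 19, 39) = -26
root (Hugo): max(-6, -26) = -6
At root, Hugo picks n1 (highest: -6).
At n1, Wren picks n1-1 (lowest: -6).
At n1-1, Hugo picks n1-1-1 (highest: -6).
At n1-1-1, Wren picks n1-1-1-1 (lowest: -6).
Terminal value -6.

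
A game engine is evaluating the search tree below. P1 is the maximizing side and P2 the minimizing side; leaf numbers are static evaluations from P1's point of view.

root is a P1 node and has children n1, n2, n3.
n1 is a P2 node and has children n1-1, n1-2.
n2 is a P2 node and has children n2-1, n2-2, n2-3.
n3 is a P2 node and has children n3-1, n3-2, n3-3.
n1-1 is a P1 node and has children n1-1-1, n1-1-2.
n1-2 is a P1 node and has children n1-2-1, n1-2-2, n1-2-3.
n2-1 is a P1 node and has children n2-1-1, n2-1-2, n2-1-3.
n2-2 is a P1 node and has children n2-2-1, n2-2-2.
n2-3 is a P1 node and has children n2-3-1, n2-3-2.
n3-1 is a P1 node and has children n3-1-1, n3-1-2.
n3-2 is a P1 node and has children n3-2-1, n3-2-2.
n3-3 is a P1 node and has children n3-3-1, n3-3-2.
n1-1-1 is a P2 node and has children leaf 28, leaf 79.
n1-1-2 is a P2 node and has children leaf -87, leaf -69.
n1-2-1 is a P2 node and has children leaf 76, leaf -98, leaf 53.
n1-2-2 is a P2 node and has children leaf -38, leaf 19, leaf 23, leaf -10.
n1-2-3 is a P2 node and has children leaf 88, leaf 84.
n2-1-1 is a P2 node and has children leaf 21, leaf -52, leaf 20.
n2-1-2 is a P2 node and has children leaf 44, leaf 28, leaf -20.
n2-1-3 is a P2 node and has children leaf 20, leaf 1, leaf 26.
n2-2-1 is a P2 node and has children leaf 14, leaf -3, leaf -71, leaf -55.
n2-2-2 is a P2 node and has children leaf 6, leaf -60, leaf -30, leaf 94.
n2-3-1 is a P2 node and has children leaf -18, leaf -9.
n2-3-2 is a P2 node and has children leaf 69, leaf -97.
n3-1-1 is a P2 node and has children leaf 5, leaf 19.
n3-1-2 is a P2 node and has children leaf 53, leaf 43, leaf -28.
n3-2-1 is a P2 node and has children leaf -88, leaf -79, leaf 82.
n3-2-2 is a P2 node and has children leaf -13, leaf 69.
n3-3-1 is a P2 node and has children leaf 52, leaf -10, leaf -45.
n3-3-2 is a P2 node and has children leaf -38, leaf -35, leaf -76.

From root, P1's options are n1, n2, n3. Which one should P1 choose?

n1-1-1 (P2): min(28, 79) = 28
n1-1-2 (P2): min(-87, -69) = -87
n1-1 (P1): max(28, -87) = 28
n1-2-1 (P2): min(76, -98, 53) = -98
n1-2-2 (P2): min(-38, 19, 23, -10) = -38
n1-2-3 (P2): min(88, 84) = 84
n1-2 (P1): max(-98, -38, 84) = 84
n1 (P2): min(28, 84) = 28
n2-1-1 (P2): min(21, -52, 20) = -52
n2-1-2 (P2): min(44, 28, -20) = -20
n2-1-3 (P2): min(20, 1, 26) = 1
n2-1 (P1): max(-52, -20, 1) = 1
n2-2-1 (P2): min(14, -3, -71, -55) = -71
n2-2-2 (P2): min(6, -60, -30, 94) = -60
n2-2 (P1): max(-71, -60) = -60
n2-3-1 (P2): min(-18, -9) = -18
n2-3-2 (P2): min(69, -97) = -97
n2-3 (P1): max(-18, -97) = -18
n2 (P2): min(1, -60, -18) = -60
n3-1-1 (P2): min(5, 19) = 5
n3-1-2 (P2): min(53, 43, -28) = -28
n3-1 (P1): max(5, -28) = 5
n3-2-1 (P2): min(-88, -79, 82) = -88
n3-2-2 (P2): min(-13, 69) = -13
n3-2 (P1): max(-88, -13) = -13
n3-3-1 (P2): min(52, -10, -45) = -45
n3-3-2 (P2): min(-38, -35, -76) = -76
n3-3 (P1): max(-45, -76) = -45
n3 (P2): min(5, -13, -45) = -45
root (P1): max(28, -60, -45) = 28
P1 at root wants the highest of {n1=28, n2=-60, n3=-45}, so chooses n1.

n1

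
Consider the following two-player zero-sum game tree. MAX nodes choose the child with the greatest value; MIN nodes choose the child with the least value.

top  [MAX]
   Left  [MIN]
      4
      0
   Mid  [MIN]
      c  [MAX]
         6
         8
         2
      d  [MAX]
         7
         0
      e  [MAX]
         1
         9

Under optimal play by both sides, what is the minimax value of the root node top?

Left (MIN): min(4, 0) = 0
c (MAX): max(6, 8, 2) = 8
d (MAX): max(7, 0) = 7
e (MAX): max(1, 9) = 9
Mid (MIN): min(8, 7, 9) = 7
top (MAX): max(0, 7) = 7

7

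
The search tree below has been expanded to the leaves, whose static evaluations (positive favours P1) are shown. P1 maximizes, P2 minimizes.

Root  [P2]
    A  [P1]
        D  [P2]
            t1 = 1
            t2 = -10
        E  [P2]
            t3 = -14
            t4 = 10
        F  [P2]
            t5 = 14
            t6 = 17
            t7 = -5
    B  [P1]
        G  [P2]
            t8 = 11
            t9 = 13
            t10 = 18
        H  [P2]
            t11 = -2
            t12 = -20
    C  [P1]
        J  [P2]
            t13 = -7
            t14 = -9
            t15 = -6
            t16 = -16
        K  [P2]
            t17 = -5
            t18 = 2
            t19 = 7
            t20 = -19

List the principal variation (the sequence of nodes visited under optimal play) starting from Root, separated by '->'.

Root -> C -> J -> t16

D (P2): min(1, -10) = -10
E (P2): min(-14, 10) = -14
F (P2): min(14, 17, -5) = -5
A (P1): max(-10, -14, -5) = -5
G (P2): min(11, 13, 18) = 11
H (P2): min(-2, -20) = -20
B (P1): max(11, -20) = 11
J (P2): min(-7, -9, -6, -16) = -16
K (P2): min(-5, 2, 7, -19) = -19
C (P1): max(-16, -19) = -16
Root (P2): min(-5, 11, -16) = -16
At Root, P2 picks C (lowest: -16).
At C, P1 picks J (highest: -16).
At J, P2 picks t16 (lowest: -16).
Terminal value -16.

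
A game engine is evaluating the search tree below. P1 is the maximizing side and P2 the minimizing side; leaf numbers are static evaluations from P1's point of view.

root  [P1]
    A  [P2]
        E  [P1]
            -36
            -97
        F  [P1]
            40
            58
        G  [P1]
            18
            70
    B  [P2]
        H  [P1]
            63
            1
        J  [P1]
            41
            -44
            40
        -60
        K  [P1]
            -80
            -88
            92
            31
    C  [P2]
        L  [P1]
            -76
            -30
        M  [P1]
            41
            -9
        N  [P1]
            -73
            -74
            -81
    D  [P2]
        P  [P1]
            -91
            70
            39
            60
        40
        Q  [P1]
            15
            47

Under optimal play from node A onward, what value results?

E (P1): max(-36, -97) = -36
F (P1): max(40, 58) = 58
G (P1): max(18, 70) = 70
A (P2): min(-36, 58, 70) = -36

-36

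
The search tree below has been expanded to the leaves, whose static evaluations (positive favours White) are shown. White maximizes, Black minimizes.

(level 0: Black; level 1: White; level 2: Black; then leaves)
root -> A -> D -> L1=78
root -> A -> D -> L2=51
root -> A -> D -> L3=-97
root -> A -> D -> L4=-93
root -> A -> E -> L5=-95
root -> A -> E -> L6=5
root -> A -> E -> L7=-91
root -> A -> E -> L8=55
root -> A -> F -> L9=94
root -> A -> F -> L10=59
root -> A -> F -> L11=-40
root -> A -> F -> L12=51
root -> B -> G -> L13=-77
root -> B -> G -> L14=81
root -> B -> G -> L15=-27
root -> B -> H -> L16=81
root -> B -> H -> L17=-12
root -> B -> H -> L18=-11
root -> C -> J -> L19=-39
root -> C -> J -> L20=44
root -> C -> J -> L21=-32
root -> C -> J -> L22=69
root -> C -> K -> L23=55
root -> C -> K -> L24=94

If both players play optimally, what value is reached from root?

-40

D (Black): min(78, 51, -97, -93) = -97
E (Black): min(-95, 5, -91, 55) = -95
F (Black): min(94, 59, -40, 51) = -40
A (White): max(-97, -95, -40) = -40
G (Black): min(-77, 81, -27) = -77
H (Black): min(81, -12, -11) = -12
B (White): max(-77, -12) = -12
J (Black): min(-39, 44, -32, 69) = -39
K (Black): min(55, 94) = 55
C (White): max(-39, 55) = 55
root (Black): min(-40, -12, 55) = -40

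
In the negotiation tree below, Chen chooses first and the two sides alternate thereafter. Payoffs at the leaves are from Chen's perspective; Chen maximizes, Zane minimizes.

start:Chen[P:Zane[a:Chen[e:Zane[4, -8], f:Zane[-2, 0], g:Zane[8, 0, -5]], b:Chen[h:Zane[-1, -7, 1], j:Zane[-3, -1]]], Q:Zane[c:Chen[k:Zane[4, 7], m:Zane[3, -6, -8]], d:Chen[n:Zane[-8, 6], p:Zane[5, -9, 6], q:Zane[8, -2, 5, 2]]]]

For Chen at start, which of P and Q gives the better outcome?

Q

e (Zane): min(4, -8) = -8
f (Zane): min(-2, 0) = -2
g (Zane): min(8, 0, -5) = -5
a (Chen): max(-8, -2, -5) = -2
h (Zane): min(-1, -7, 1) = -7
j (Zane): min(-3, -1) = -3
b (Chen): max(-7, -3) = -3
P (Zane): min(-2, -3) = -3
k (Zane): min(4, 7) = 4
m (Zane): min(3, -6, -8) = -8
c (Chen): max(4, -8) = 4
n (Zane): min(-8, 6) = -8
p (Zane): min(5, -9, 6) = -9
q (Zane): min(8, -2, 5, 2) = -2
d (Chen): max(-8, -9, -2) = -2
Q (Zane): min(4, -2) = -2
Chen prefers the higher value; P=-3, Q=-2. Q is better since -2 > -3.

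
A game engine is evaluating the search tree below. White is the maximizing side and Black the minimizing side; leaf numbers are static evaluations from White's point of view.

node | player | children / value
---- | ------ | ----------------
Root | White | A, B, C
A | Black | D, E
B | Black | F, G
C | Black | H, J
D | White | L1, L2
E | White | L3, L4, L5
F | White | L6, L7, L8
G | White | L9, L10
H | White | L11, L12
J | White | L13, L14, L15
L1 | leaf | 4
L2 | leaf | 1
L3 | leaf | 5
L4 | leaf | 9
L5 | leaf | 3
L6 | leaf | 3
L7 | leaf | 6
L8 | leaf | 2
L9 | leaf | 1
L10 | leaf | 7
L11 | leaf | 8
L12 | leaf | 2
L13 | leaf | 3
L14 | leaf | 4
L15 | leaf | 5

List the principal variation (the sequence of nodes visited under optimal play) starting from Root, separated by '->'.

D (White): max(4, 1) = 4
E (White): max(5, 9, 3) = 9
A (Black): min(4, 9) = 4
F (White): max(3, 6, 2) = 6
G (White): max(1, 7) = 7
B (Black): min(6, 7) = 6
H (White): max(8, 2) = 8
J (White): max(3, 4, 5) = 5
C (Black): min(8, 5) = 5
Root (White): max(4, 6, 5) = 6
At Root, White picks B (highest: 6).
At B, Black picks F (lowest: 6).
At F, White picks L7 (highest: 6).
Terminal value 6.

Root -> B -> F -> L7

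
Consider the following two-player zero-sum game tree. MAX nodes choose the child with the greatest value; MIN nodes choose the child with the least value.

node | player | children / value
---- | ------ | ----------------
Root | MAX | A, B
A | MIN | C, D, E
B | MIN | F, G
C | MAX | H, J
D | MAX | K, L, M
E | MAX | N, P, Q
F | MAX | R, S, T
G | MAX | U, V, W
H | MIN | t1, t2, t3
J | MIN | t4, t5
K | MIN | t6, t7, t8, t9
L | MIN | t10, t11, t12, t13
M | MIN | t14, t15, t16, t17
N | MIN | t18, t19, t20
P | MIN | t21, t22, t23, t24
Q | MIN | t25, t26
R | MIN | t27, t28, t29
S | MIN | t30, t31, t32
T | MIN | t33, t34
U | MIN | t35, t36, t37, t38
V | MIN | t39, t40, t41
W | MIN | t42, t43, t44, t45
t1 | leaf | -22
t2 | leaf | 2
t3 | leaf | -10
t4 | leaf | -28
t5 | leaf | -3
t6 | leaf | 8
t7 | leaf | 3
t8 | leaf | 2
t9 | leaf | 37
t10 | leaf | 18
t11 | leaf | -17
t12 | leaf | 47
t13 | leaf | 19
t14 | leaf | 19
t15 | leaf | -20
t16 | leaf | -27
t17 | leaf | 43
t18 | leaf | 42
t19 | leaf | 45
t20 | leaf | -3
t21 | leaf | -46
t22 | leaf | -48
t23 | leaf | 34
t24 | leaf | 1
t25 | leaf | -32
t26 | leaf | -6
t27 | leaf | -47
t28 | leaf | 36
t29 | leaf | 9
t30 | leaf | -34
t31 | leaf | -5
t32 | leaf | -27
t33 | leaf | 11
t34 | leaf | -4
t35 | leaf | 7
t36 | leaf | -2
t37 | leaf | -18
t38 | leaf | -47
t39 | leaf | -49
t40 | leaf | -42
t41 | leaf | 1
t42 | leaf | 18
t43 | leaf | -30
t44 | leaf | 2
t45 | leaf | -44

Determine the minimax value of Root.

-22

H (MIN): min(-22, 2, -10) = -22
J (MIN): min(-28, -3) = -28
C (MAX): max(-22, -28) = -22
K (MIN): min(8, 3, 2, 37) = 2
L (MIN): min(18, -17, 47, 19) = -17
M (MIN): min(19, -20, -27, 43) = -27
D (MAX): max(2, -17, -27) = 2
N (MIN): min(42, 45, -3) = -3
P (MIN): min(-46, -48, 34, 1) = -48
Q (MIN): min(-32, -6) = -32
E (MAX): max(-3, -48, -32) = -3
A (MIN): min(-22, 2, -3) = -22
R (MIN): min(-47, 36, 9) = -47
S (MIN): min(-34, -5, -27) = -34
T (MIN): min(11, -4) = -4
F (MAX): max(-47, -34, -4) = -4
U (MIN): min(7, -2, -18, -47) = -47
V (MIN): min(-49, -42, 1) = -49
W (MIN): min(18, -30, 2, -44) = -44
G (MAX): max(-47, -49, -44) = -44
B (MIN): min(-4, -44) = -44
Root (MAX): max(-22, -44) = -22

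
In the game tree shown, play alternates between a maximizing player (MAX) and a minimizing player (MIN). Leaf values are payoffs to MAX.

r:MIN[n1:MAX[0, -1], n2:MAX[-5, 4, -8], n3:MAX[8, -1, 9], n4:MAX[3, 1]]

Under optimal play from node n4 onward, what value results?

3

n4 (MAX): max(3, 1) = 3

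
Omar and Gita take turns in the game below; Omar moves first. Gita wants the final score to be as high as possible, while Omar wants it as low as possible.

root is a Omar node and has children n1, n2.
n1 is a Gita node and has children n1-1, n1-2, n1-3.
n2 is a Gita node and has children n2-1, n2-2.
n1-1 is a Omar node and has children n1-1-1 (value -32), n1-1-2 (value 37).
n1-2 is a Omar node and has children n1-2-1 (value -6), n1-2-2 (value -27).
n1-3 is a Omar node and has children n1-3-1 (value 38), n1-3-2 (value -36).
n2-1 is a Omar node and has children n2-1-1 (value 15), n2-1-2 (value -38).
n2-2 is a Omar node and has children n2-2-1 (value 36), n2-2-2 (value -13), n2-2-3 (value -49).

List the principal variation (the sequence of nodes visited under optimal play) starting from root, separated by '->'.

root -> n2 -> n2-1 -> n2-1-2

n1-1 (Omar): min(-32, 37) = -32
n1-2 (Omar): min(-6, -27) = -27
n1-3 (Omar): min(38, -36) = -36
n1 (Gita): max(-32, -27, -36) = -27
n2-1 (Omar): min(15, -38) = -38
n2-2 (Omar): min(36, -13, -49) = -49
n2 (Gita): max(-38, -49) = -38
root (Omar): min(-27, -38) = -38
At root, Omar picks n2 (lowest: -38).
At n2, Gita picks n2-1 (highest: -38).
At n2-1, Omar picks n2-1-2 (lowest: -38).
Terminal value -38.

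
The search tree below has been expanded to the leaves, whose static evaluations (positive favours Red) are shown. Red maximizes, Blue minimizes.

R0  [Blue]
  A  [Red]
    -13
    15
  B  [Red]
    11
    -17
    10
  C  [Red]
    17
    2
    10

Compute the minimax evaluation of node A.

A (Red): max(-13, 15) = 15

15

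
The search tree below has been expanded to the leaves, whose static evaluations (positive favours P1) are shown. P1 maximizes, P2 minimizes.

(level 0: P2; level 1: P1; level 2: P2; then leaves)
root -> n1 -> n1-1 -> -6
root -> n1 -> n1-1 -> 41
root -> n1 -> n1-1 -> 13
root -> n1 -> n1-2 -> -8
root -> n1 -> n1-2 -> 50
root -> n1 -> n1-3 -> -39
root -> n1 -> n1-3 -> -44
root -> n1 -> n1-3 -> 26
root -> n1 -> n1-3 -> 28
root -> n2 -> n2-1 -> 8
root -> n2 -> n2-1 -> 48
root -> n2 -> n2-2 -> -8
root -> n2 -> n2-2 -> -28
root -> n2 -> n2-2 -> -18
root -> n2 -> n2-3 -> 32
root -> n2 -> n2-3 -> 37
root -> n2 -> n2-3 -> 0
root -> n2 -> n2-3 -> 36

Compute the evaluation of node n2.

n2-1 (P2): min(8, 48) = 8
n2-2 (P2): min(-8, -28, -18) = -28
n2-3 (P2): min(32, 37, 0, 36) = 0
n2 (P1): max(8, -28, 0) = 8

8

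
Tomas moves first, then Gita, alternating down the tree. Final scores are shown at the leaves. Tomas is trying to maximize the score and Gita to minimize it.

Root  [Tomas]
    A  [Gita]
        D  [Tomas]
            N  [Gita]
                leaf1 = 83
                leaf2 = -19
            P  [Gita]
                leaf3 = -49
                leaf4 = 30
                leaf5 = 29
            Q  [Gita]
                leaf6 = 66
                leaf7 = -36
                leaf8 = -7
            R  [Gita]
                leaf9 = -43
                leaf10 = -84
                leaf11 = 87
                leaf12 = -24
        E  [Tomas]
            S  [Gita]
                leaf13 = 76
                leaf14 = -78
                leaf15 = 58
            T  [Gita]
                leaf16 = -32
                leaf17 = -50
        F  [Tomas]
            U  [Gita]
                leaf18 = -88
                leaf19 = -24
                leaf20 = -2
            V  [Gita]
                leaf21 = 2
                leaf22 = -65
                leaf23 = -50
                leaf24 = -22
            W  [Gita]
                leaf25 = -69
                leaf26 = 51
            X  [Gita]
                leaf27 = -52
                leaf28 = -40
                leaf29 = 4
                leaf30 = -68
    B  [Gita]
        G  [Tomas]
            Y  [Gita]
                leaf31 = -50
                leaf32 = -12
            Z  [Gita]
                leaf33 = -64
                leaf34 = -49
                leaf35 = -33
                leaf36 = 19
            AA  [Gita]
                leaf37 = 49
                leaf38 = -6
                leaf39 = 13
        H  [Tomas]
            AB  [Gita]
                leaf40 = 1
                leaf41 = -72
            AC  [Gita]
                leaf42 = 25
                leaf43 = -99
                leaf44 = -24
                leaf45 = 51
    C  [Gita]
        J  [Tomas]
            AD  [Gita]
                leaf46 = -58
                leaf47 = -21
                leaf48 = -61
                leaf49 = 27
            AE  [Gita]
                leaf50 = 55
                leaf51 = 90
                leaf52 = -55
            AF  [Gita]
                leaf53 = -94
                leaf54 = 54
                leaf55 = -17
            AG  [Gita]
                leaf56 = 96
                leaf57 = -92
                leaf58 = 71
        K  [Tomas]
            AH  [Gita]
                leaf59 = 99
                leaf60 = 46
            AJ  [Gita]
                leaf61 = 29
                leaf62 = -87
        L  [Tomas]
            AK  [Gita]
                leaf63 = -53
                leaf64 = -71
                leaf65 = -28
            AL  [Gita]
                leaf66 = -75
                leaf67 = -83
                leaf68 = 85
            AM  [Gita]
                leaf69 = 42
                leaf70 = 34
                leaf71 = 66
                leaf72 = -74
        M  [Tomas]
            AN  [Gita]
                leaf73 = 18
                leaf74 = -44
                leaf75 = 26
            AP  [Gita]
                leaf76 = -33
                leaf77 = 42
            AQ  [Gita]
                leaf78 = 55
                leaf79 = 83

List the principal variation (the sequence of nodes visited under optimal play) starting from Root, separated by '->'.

Root -> A -> F -> V -> leaf22

N (Gita): min(83, -19) = -19
P (Gita): min(-49, 30, 29) = -49
Q (Gita): min(66, -36, -7) = -36
R (Gita): min(-43, -84, 87, -24) = -84
D (Tomas): max(-19, -49, -36, -84) = -19
S (Gita): min(76, -78, 58) = -78
T (Gita): min(-32, -50) = -50
E (Tomas): max(-78, -50) = -50
U (Gita): min(-88, -24, -2) = -88
V (Gita): min(2, -65, -50, -22) = -65
W (Gita): min(-69, 51) = -69
X (Gita): min(-52, -40, 4, -68) = -68
F (Tomas): max(-88, -65, -69, -68) = -65
A (Gita): min(-19, -50, -65) = -65
Y (Gita): min(-50, -12) = -50
Z (Gita): min(-64, -49, -33, 19) = -64
AA (Gita): min(49, -6, 13) = -6
G (Tomas): max(-50, -64, -6) = -6
AB (Gita): min(1, -72) = -72
AC (Gita): min(25, -99, -24, 51) = -99
H (Tomas): max(-72, -99) = -72
B (Gita): min(-6, -72) = -72
AD (Gita): min(-58, -21, -61, 27) = -61
AE (Gita): min(55, 90, -55) = -55
AF (Gita): min(-94, 54, -17) = -94
AG (Gita): min(96, -92, 71) = -92
J (Tomas): max(-61, -55, -94, -92) = -55
AH (Gita): min(99, 46) = 46
AJ (Gita): min(29, -87) = -87
K (Tomas): max(46, -87) = 46
AK (Gita): min(-53, -71, -28) = -71
AL (Gita): min(-75, -83, 85) = -83
AM (Gita): min(42, 34, 66, -74) = -74
L (Tomas): max(-71, -83, -74) = -71
AN (Gita): min(18, -44, 26) = -44
AP (Gita): min(-33, 42) = -33
AQ (Gita): min(55, 83) = 55
M (Tomas): max(-44, -33, 55) = 55
C (Gita): min(-55, 46, -71, 55) = -71
Root (Tomas): max(-65, -72, -71) = -65
At Root, Tomas picks A (highest: -65).
At A, Gita picks F (lowest: -65).
At F, Tomas picks V (highest: -65).
At V, Gita picks leaf22 (lowest: -65).
Terminal value -65.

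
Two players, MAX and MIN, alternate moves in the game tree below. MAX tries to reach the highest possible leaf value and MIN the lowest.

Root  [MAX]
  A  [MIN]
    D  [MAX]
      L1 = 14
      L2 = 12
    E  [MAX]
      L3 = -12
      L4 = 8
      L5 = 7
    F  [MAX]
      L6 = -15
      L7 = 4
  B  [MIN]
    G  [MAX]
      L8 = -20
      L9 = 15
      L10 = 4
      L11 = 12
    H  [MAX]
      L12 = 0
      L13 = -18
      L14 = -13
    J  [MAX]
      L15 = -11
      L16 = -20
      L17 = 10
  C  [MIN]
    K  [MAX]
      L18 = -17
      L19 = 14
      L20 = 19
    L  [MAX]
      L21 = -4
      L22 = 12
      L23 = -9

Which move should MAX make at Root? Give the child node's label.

D (MAX): max(14, 12) = 14
E (MAX): max(-12, 8, 7) = 8
F (MAX): max(-15, 4) = 4
A (MIN): min(14, 8, 4) = 4
G (MAX): max(-20, 15, 4, 12) = 15
H (MAX): max(0, -18, -13) = 0
J (MAX): max(-11, -20, 10) = 10
B (MIN): min(15, 0, 10) = 0
K (MAX): max(-17, 14, 19) = 19
L (MAX): max(-4, 12, -9) = 12
C (MIN): min(19, 12) = 12
Root (MAX): max(4, 0, 12) = 12
MAX at Root wants the highest of {A=4, B=0, C=12}, so chooses C.

C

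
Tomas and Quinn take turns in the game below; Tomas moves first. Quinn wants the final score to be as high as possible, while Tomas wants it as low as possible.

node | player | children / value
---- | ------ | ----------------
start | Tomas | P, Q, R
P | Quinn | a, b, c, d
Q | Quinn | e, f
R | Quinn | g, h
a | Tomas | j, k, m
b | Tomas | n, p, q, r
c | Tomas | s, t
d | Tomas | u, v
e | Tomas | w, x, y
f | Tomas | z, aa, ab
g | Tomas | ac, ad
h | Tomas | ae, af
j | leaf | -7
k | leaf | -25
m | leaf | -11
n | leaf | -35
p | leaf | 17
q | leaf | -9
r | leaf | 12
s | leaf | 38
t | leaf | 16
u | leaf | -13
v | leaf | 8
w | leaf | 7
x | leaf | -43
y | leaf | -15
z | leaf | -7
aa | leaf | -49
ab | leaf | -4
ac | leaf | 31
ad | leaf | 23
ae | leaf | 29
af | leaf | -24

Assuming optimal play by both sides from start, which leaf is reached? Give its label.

x

a (Tomas): min(-7, -25, -11) = -25
b (Tomas): min(-35, 17, -9, 12) = -35
c (Tomas): min(38, 16) = 16
d (Tomas): min(-13, 8) = -13
P (Quinn): max(-25, -35, 16, -13) = 16
e (Tomas): min(7, -43, -15) = -43
f (Tomas): min(-7, -49, -4) = -49
Q (Quinn): max(-43, -49) = -43
g (Tomas): min(31, 23) = 23
h (Tomas): min(29, -24) = -24
R (Quinn): max(23, -24) = 23
start (Tomas): min(16, -43, 23) = -43
At start, Tomas picks Q (lowest: -43).
At Q, Quinn picks e (highest: -43).
At e, Tomas picks x (lowest: -43).
Terminal value -43.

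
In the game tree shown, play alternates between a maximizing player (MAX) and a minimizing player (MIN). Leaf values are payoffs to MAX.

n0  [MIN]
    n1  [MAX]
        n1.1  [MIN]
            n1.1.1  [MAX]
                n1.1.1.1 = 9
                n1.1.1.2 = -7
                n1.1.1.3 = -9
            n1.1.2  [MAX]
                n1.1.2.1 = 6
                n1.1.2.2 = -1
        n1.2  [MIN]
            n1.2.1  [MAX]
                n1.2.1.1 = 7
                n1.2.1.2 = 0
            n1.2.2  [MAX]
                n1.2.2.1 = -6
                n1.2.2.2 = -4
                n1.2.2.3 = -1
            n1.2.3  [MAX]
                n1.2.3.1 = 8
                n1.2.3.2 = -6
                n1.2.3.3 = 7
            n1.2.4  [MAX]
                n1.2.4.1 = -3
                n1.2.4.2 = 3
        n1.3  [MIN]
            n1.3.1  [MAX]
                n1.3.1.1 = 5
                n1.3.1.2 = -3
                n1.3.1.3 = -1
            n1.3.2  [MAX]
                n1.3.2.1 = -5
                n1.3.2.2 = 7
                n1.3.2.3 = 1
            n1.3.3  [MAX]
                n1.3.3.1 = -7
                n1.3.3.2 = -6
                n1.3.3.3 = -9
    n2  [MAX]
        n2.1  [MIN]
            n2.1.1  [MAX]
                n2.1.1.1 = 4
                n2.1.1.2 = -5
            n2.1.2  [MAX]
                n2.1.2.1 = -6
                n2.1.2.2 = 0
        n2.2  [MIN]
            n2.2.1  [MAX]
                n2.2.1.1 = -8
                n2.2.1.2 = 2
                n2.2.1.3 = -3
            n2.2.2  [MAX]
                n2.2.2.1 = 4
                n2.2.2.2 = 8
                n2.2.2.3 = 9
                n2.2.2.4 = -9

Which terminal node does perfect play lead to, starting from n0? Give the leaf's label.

n2.2.1.2

n1.1.1 (MAX): max(9, -7, -9) = 9
n1.1.2 (MAX): max(6, -1) = 6
n1.1 (MIN): min(9, 6) = 6
n1.2.1 (MAX): max(7, 0) = 7
n1.2.2 (MAX): max(-6, -4, -1) = -1
n1.2.3 (MAX): max(8, -6, 7) = 8
n1.2.4 (MAX): max(-3, 3) = 3
n1.2 (MIN): min(7, -1, 8, 3) = -1
n1.3.1 (MAX): max(5, -3, -1) = 5
n1.3.2 (MAX): max(-5, 7, 1) = 7
n1.3.3 (MAX): max(-7, -6, -9) = -6
n1.3 (MIN): min(5, 7, -6) = -6
n1 (MAX): max(6, -1, -6) = 6
n2.1.1 (MAX): max(4, -5) = 4
n2.1.2 (MAX): max(-6, 0) = 0
n2.1 (MIN): min(4, 0) = 0
n2.2.1 (MAX): max(-8, 2, -3) = 2
n2.2.2 (MAX): max(4, 8, 9, -9) = 9
n2.2 (MIN): min(2, 9) = 2
n2 (MAX): max(0, 2) = 2
n0 (MIN): min(6, 2) = 2
At n0, MIN picks n2 (lowest: 2).
At n2, MAX picks n2.2 (highest: 2).
At n2.2, MIN picks n2.2.1 (lowest: 2).
At n2.2.1, MAX picks n2.2.1.2 (highest: 2).
Terminal value 2.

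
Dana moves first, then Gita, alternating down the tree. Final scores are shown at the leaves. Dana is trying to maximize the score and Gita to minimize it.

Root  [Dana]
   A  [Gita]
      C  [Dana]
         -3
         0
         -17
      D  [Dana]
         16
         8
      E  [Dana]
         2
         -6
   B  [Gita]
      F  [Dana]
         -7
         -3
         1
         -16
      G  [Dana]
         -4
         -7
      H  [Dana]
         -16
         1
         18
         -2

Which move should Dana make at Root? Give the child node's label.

C (Dana): max(-3, 0, -17) = 0
D (Dana): max(16, 8) = 16
E (Dana): max(2, -6) = 2
A (Gita): min(0, 16, 2) = 0
F (Dana): max(-7, -3, 1, -16) = 1
G (Dana): max(-4, -7) = -4
H (Dana): max(-16, 1, 18, -2) = 18
B (Gita): min(1, -4, 18) = -4
Root (Dana): max(0, -4) = 0
Dana at Root wants the highest of {A=0, B=-4}, so chooses A.

A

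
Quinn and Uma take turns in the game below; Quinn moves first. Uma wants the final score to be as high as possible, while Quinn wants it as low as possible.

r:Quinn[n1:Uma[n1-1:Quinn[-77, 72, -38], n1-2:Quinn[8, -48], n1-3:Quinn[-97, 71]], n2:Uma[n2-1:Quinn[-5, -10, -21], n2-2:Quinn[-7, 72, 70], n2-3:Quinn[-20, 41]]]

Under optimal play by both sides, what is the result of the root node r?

n1-1 (Quinn): min(-77, 72, -38) = -77
n1-2 (Quinn): min(8, -48) = -48
n1-3 (Quinn): min(-97, 71) = -97
n1 (Uma): max(-77, -48, -97) = -48
n2-1 (Quinn): min(-5, -10, -21) = -21
n2-2 (Quinn): min(-7, 72, 70) = -7
n2-3 (Quinn): min(-20, 41) = -20
n2 (Uma): max(-21, -7, -20) = -7
r (Quinn): min(-48, -7) = -48

-48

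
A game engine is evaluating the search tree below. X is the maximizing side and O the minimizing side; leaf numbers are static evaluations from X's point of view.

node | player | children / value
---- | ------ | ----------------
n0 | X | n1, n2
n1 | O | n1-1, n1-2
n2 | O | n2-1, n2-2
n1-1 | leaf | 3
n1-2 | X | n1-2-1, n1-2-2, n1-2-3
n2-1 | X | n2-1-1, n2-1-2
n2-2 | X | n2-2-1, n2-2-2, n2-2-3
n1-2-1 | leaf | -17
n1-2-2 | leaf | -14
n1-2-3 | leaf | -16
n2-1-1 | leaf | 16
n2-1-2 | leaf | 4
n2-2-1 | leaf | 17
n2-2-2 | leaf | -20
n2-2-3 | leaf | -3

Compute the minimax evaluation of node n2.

n2-1 (X): max(16, 4) = 16
n2-2 (X): max(17, -20, -3) = 17
n2 (O): min(16, 17) = 16

16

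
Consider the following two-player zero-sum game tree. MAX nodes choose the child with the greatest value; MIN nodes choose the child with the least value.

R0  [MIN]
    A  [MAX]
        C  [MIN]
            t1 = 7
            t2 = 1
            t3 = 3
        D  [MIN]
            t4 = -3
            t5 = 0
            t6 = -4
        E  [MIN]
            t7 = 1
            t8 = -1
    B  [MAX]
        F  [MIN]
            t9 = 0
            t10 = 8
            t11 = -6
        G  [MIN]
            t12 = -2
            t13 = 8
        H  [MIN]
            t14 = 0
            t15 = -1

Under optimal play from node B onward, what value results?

F (MIN): min(0, 8, -6) = -6
G (MIN): min(-2, 8) = -2
H (MIN): min(0, -1) = -1
B (MAX): max(-6, -2, -1) = -1

-1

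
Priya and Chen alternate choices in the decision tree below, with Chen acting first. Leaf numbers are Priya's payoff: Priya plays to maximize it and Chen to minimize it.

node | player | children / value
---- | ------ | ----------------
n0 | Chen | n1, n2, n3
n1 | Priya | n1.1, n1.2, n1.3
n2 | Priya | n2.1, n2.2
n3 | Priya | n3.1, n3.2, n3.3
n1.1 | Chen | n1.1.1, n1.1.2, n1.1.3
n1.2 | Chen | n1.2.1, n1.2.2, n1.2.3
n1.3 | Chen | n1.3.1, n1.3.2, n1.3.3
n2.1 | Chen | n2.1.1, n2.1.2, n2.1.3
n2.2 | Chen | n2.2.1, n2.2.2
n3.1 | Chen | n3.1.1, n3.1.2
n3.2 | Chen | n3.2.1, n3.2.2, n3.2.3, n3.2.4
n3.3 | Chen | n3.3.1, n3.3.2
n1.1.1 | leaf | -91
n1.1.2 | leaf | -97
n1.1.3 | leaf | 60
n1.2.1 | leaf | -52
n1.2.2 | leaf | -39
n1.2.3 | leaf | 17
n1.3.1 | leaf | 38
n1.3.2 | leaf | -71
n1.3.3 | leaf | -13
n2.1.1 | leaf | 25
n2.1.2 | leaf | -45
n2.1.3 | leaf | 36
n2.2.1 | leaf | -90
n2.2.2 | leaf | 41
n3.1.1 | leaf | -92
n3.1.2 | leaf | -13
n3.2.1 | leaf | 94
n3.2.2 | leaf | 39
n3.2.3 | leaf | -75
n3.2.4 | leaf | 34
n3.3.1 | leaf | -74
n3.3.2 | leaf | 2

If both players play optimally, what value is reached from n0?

n1.1 (Chen): min(-91, -97, 60) = -97
n1.2 (Chen): min(-52, -39, 17) = -52
n1.3 (Chen): min(38, -71, -13) = -71
n1 (Priya): max(-97, -52, -71) = -52
n2.1 (Chen): min(25, -45, 36) = -45
n2.2 (Chen): min(-90, 41) = -90
n2 (Priya): max(-45, -90) = -45
n3.1 (Chen): min(-92, -13) = -92
n3.2 (Chen): min(94, 39, -75, 34) = -75
n3.3 (Chen): min(-74, 2) = -74
n3 (Priya): max(-92, -75, -74) = -74
n0 (Chen): min(-52, -45, -74) = -74

-74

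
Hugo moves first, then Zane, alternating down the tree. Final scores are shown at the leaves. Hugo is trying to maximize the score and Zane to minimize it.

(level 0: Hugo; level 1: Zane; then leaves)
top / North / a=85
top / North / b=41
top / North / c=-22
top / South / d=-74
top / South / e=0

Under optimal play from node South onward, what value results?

South (Zane): min(-74, 0) = -74

-74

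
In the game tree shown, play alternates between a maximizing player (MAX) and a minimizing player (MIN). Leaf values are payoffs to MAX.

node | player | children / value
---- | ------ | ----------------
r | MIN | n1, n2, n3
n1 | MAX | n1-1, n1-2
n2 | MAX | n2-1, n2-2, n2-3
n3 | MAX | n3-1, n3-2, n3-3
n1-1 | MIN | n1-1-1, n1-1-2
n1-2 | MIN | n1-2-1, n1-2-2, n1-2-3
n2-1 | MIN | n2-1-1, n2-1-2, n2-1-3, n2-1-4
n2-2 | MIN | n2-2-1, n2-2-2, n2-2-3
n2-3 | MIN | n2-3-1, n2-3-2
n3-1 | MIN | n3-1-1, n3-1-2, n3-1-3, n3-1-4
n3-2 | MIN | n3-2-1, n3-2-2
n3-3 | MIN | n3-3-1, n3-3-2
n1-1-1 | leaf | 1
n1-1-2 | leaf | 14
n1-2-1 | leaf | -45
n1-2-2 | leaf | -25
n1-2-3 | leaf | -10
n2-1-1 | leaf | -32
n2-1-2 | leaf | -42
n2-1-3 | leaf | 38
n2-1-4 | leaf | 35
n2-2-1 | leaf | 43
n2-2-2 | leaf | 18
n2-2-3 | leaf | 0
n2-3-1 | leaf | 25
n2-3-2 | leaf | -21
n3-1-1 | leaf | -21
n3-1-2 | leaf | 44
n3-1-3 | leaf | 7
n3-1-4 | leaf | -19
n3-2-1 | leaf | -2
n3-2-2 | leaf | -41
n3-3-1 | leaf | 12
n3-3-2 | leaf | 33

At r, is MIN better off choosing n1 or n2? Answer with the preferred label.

n2

n1-1 (MIN): min(1, 14) = 1
n1-2 (MIN): min(-45, -25, -10) = -45
n1 (MAX): max(1, -45) = 1
n2-1 (MIN): min(-32, -42, 38, 35) = -42
n2-2 (MIN): min(43, 18, 0) = 0
n2-3 (MIN): min(25, -21) = -21
n2 (MAX): max(-42, 0, -21) = 0
MIN prefers the lower value; n1=1, n2=0. n2 is better since 0 < 1.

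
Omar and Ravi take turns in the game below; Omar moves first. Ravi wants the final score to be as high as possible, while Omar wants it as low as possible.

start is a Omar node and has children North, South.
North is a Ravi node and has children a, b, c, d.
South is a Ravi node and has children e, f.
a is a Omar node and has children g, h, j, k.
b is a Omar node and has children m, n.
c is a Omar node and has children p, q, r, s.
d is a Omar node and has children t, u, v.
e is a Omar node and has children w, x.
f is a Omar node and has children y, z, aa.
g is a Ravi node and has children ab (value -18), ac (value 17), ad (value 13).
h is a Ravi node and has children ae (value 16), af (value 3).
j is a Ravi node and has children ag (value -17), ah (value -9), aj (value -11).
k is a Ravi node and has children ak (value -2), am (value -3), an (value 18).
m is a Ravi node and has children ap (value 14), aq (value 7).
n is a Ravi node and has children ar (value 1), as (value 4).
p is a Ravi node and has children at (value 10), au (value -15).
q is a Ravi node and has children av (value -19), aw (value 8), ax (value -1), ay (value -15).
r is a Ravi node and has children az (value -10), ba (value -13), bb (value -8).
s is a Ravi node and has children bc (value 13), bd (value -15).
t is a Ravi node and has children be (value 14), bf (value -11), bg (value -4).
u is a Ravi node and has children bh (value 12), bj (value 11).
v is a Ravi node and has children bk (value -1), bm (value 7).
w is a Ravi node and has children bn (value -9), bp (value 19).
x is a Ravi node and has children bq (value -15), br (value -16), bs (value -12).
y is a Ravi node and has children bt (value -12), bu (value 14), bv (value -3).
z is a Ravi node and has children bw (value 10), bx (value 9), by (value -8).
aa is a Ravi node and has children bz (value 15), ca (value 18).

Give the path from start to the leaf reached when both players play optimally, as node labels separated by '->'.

start -> North -> d -> v -> bm

g (Ravi): max(-18, 17, 13) = 17
h (Ravi): max(16, 3) = 16
j (Ravi): max(-17, -9, -11) = -9
k (Ravi): max(-2, -3, 18) = 18
a (Omar): min(17, 16, -9, 18) = -9
m (Ravi): max(14, 7) = 14
n (Ravi): max(1, 4) = 4
b (Omar): min(14, 4) = 4
p (Ravi): max(10, -15) = 10
q (Ravi): max(-19, 8, -1, -15) = 8
r (Ravi): max(-10, -13, -8) = -8
s (Ravi): max(13, -15) = 13
c (Omar): min(10, 8, -8, 13) = -8
t (Ravi): max(14, -11, -4) = 14
u (Ravi): max(12, 11) = 12
v (Ravi): max(-1, 7) = 7
d (Omar): min(14, 12, 7) = 7
North (Ravi): max(-9, 4, -8, 7) = 7
w (Ravi): max(-9, 19) = 19
x (Ravi): max(-15, -16, -12) = -12
e (Omar): min(19, -12) = -12
y (Ravi): max(-12, 14, -3) = 14
z (Ravi): max(10, 9, -8) = 10
aa (Ravi): max(15, 18) = 18
f (Omar): min(14, 10, 18) = 10
South (Ravi): max(-12, 10) = 10
start (Omar): min(7, 10) = 7
At start, Omar picks North (lowest: 7).
At North, Ravi picks d (highest: 7).
At d, Omar picks v (lowest: 7).
At v, Ravi picks bm (highest: 7).
Terminal value 7.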